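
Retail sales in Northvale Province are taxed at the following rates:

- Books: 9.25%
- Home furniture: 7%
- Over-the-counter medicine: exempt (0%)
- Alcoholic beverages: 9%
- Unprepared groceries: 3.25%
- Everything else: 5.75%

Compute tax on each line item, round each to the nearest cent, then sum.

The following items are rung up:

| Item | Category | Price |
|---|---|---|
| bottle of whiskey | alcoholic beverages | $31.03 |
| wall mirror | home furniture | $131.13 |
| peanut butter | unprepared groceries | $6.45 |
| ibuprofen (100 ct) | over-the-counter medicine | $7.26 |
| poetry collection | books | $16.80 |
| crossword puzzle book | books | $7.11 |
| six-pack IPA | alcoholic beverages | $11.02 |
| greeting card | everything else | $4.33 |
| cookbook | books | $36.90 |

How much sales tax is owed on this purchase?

$19.04

Bottle of whiskey $31.03: alcoholic beverages → 9% → $2.79
Wall mirror $131.13: home furniture → 7% → $9.18
Peanut butter $6.45: unprepared groceries → 3.25% → $0.21
Ibuprofen (100 ct) $7.26: over-the-counter medicine → 0% → $0.00
Poetry collection $16.80: books → 9.25% → $1.55
Crossword puzzle book $7.11: books → 9.25% → $0.66
Six-pack IPA $11.02: alcoholic beverages → 9% → $0.99
Greeting card $4.33: everything else → 5.75% → $0.25
Cookbook $36.90: books → 9.25% → $3.41
Total tax = $2.79 + $9.18 + $0.21 + $1.55 + $0.66 + $0.99 + $0.25 + $3.41 = $19.04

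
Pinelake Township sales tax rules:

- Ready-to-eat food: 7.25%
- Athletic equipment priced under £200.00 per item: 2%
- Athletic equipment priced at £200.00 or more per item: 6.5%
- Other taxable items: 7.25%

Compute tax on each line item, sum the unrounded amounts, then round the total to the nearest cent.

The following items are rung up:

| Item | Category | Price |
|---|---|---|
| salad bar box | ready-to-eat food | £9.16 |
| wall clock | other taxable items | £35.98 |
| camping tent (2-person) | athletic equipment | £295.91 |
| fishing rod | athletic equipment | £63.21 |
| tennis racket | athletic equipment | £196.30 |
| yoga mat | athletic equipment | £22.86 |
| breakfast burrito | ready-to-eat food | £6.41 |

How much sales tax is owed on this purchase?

£28.62

Salad bar box £9.16: ready-to-eat food → 7.25% → £0.6641
Wall clock £35.98: other taxable items → 7.25% → £2.60855
Camping tent (2-person) £295.91: athletic equipment, £200.00 or more → 6.5% → £19.23415
Fishing rod £63.21: athletic equipment, under £200.00 → 2% → £1.2642
Tennis racket £196.30: athletic equipment, under £200.00 → 2% → £3.926
Yoga mat £22.86: athletic equipment, under £200.00 → 2% → £0.4572
Breakfast burrito £6.41: ready-to-eat food → 7.25% → £0.464725
Unrounded tax sum = £28.618925 → £28.62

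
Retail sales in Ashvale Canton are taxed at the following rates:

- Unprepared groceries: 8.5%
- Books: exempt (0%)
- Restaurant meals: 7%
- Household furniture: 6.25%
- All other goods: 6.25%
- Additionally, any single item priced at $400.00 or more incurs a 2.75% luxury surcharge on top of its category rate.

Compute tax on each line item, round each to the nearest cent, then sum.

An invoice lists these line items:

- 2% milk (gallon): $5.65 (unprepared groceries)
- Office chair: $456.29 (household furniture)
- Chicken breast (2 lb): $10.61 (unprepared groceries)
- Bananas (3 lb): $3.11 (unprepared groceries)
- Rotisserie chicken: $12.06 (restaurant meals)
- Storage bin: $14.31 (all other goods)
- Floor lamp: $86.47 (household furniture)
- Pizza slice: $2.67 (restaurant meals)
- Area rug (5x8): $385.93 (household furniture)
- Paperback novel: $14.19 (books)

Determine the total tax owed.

2% milk (gallon) $5.65: unprepared groceries → 8.5% → $0.48
Office chair $456.29: household furniture → 6.25% + 2.75% surcharge = 9% → $41.07
Chicken breast (2 lb) $10.61: unprepared groceries → 8.5% → $0.90
Bananas (3 lb) $3.11: unprepared groceries → 8.5% → $0.26
Rotisserie chicken $12.06: restaurant meals → 7% → $0.84
Storage bin $14.31: all other goods → 6.25% → $0.89
Floor lamp $86.47: household furniture → 6.25% → $5.40
Pizza slice $2.67: restaurant meals → 7% → $0.19
Area rug (5x8) $385.93: household furniture → 6.25% → $24.12
Paperback novel $14.19: books → 0% → $0.00
Total tax = $0.48 + $41.07 + $0.90 + $0.26 + $0.84 + $0.89 + $5.40 + $0.19 + $24.12 = $74.15

$74.15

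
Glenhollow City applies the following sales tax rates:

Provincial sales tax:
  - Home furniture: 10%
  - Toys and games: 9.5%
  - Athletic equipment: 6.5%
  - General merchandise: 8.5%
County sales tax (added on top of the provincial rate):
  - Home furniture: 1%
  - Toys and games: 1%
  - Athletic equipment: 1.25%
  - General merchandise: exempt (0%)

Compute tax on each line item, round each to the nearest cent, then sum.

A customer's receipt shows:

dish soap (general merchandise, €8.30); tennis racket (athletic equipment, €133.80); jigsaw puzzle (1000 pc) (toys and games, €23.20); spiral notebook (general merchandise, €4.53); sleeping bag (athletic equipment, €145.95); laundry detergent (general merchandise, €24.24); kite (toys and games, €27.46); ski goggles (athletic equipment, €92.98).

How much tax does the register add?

Dish soap €8.30: general merchandise → 8.5% + 0% county = 8.5% → €0.71
Tennis racket €133.80: athletic equipment → 6.5% + 1.25% county = 7.75% → €10.37
Jigsaw puzzle (1000 pc) €23.20: toys and games → 9.5% + 1% county = 10.5% → €2.44
Spiral notebook €4.53: general merchandise → 8.5% + 0% county = 8.5% → €0.39
Sleeping bag €145.95: athletic equipment → 6.5% + 1.25% county = 7.75% → €11.31
Laundry detergent €24.24: general merchandise → 8.5% + 0% county = 8.5% → €2.06
Kite €27.46: toys and games → 9.5% + 1% county = 10.5% → €2.88
Ski goggles €92.98: athletic equipment → 6.5% + 1.25% county = 7.75% → €7.21
Total tax = €0.71 + €10.37 + €2.44 + €0.39 + €11.31 + €2.06 + €2.88 + €7.21 = €37.37

€37.37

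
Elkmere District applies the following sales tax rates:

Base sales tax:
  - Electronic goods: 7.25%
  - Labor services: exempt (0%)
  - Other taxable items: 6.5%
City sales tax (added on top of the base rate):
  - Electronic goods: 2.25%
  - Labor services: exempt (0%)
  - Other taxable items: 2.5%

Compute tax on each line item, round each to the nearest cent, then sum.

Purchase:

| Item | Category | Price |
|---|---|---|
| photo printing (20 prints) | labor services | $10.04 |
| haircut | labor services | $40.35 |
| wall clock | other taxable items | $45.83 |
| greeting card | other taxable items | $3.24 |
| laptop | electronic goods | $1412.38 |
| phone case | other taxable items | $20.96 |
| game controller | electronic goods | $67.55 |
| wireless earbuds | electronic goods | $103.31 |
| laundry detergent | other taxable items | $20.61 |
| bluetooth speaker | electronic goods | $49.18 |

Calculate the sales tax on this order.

Photo printing (20 prints) $10.04: labor services → 0% + 0% city = 0% → $0.00
Haircut $40.35: labor services → 0% + 0% city = 0% → $0.00
Wall clock $45.83: other taxable items → 6.5% + 2.5% city = 9% → $4.12
Greeting card $3.24: other taxable items → 6.5% + 2.5% city = 9% → $0.29
Laptop $1412.38: electronic goods → 7.25% + 2.25% city = 9.5% → $134.18
Phone case $20.96: other taxable items → 6.5% + 2.5% city = 9% → $1.89
Game controller $67.55: electronic goods → 7.25% + 2.25% city = 9.5% → $6.42
Wireless earbuds $103.31: electronic goods → 7.25% + 2.25% city = 9.5% → $9.81
Laundry detergent $20.61: other taxable items → 6.5% + 2.5% city = 9% → $1.85
Bluetooth speaker $49.18: electronic goods → 7.25% + 2.25% city = 9.5% → $4.67
Total tax = $4.12 + $0.29 + $134.18 + $1.89 + $6.42 + $9.81 + $1.85 + $4.67 = $163.23

$163.23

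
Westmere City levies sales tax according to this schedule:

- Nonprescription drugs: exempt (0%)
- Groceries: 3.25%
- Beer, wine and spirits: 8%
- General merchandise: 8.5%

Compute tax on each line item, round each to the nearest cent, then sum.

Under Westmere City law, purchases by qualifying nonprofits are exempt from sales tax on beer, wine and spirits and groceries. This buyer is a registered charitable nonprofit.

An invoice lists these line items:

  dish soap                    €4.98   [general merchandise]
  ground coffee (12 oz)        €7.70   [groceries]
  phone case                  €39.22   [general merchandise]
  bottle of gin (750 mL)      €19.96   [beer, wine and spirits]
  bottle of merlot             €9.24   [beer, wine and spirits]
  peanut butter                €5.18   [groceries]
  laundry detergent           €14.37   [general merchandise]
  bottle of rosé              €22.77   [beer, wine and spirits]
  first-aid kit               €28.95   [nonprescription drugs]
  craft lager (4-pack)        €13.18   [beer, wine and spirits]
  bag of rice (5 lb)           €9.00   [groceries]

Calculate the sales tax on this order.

Dish soap €4.98: general merchandise → 8.5% → €0.42
Ground coffee (12 oz) €7.70: groceries, buyer-exempt → 0% → €0.00
Phone case €39.22: general merchandise → 8.5% → €3.33
Bottle of gin (750 mL) €19.96: beer, wine and spirits, buyer-exempt → 0% → €0.00
Bottle of merlot €9.24: beer, wine and spirits, buyer-exempt → 0% → €0.00
Peanut butter €5.18: groceries, buyer-exempt → 0% → €0.00
Laundry detergent €14.37: general merchandise → 8.5% → €1.22
Bottle of rosé €22.77: beer, wine and spirits, buyer-exempt → 0% → €0.00
First-aid kit €28.95: nonprescription drugs → 0% → €0.00
Craft lager (4-pack) €13.18: beer, wine and spirits, buyer-exempt → 0% → €0.00
Bag of rice (5 lb) €9.00: groceries, buyer-exempt → 0% → €0.00
Total tax = €0.42 + €3.33 + €1.22 = €4.97

€4.97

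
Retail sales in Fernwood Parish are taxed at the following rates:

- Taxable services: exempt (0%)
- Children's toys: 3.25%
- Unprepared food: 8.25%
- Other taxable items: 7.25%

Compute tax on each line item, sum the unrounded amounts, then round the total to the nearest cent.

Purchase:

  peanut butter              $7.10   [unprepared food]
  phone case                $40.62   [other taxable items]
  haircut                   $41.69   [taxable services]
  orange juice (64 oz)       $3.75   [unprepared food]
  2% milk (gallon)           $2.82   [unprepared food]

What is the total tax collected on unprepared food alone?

Peanut butter $7.10: unprepared food → 8.25% → $0.58575
Orange juice (64 oz) $3.75: unprepared food → 8.25% → $0.309375
2% milk (gallon) $2.82: unprepared food → 8.25% → $0.23265
Tax on unprepared food: unrounded sum = $1.127775 → $1.13

$1.13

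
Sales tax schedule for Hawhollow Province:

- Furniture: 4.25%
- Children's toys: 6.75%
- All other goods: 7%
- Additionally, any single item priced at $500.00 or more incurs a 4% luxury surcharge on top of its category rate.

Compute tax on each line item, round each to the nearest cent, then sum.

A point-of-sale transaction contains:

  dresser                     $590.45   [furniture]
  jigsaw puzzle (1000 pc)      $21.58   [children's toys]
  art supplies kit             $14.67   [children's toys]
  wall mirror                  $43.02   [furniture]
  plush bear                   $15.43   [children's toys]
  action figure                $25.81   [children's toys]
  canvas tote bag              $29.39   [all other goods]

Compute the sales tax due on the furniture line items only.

Dresser $590.45: furniture → 4.25% + 4% surcharge = 8.25% → $48.71
Wall mirror $43.02: furniture → 4.25% → $1.83
Tax on furniture = $48.71 + $1.83 = $50.54

$50.54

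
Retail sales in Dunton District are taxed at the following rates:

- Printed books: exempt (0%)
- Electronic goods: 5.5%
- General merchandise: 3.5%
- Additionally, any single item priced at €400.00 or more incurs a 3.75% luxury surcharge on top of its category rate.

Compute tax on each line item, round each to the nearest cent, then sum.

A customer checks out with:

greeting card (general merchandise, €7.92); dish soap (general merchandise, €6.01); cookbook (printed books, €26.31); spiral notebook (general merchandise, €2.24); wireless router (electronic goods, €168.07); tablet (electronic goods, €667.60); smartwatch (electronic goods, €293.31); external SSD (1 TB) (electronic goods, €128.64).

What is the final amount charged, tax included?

Greeting card €7.92: general merchandise → 3.5% → €0.28
Dish soap €6.01: general merchandise → 3.5% → €0.21
Cookbook €26.31: printed books → 0% → €0.00
Spiral notebook €2.24: general merchandise → 3.5% → €0.08
Wireless router €168.07: electronic goods → 5.5% → €9.24
Tablet €667.60: electronic goods → 5.5% + 3.75% surcharge = 9.25% → €61.75
Smartwatch €293.31: electronic goods → 5.5% → €16.13
External SSD (1 TB) €128.64: electronic goods → 5.5% → €7.08
Subtotal = €1300.10; tax = €94.77; total due = €1394.87

€1394.87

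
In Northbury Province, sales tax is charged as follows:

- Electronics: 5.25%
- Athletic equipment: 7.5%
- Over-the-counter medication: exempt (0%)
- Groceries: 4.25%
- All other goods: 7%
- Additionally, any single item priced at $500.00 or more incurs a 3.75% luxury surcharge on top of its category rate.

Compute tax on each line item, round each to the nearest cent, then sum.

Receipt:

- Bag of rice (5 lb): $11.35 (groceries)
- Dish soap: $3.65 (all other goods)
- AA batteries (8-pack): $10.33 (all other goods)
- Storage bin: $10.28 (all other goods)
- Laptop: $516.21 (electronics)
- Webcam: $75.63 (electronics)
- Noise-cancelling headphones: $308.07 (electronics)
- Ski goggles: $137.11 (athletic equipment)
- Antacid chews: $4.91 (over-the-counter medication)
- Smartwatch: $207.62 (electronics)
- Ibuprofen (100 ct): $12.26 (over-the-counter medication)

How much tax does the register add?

Bag of rice (5 lb) $11.35: groceries → 4.25% → $0.48
Dish soap $3.65: all other goods → 7% → $0.26
AA batteries (8-pack) $10.33: all other goods → 7% → $0.72
Storage bin $10.28: all other goods → 7% → $0.72
Laptop $516.21: electronics → 5.25% + 3.75% surcharge = 9% → $46.46
Webcam $75.63: electronics → 5.25% → $3.97
Noise-cancelling headphones $308.07: electronics → 5.25% → $16.17
Ski goggles $137.11: athletic equipment → 7.5% → $10.28
Antacid chews $4.91: over-the-counter medication → 0% → $0.00
Smartwatch $207.62: electronics → 5.25% → $10.90
Ibuprofen (100 ct) $12.26: over-the-counter medication → 0% → $0.00
Total tax = $0.48 + $0.26 + $0.72 + $0.72 + $46.46 + $3.97 + $16.17 + $10.28 + $10.90 = $89.96

$89.96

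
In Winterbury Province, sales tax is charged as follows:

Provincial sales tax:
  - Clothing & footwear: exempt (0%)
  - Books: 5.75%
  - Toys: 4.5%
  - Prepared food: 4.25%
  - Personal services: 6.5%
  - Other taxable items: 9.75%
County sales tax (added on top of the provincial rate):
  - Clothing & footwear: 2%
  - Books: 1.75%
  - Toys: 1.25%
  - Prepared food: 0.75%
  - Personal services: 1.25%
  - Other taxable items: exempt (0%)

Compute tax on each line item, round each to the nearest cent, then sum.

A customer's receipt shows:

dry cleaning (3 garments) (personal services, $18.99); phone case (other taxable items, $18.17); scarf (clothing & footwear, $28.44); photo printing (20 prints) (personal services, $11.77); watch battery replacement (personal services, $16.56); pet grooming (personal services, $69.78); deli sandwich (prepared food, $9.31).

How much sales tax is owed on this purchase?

$11.88

Dry cleaning (3 garments) $18.99: personal services → 6.5% + 1.25% county = 7.75% → $1.47
Phone case $18.17: other taxable items → 9.75% + 0% county = 9.75% → $1.77
Scarf $28.44: clothing & footwear → 0% + 2% county = 2% → $0.57
Photo printing (20 prints) $11.77: personal services → 6.5% + 1.25% county = 7.75% → $0.91
Watch battery replacement $16.56: personal services → 6.5% + 1.25% county = 7.75% → $1.28
Pet grooming $69.78: personal services → 6.5% + 1.25% county = 7.75% → $5.41
Deli sandwich $9.31: prepared food → 4.25% + 0.75% county = 5% → $0.47
Total tax = $1.47 + $1.77 + $0.57 + $0.91 + $1.28 + $5.41 + $0.47 = $11.88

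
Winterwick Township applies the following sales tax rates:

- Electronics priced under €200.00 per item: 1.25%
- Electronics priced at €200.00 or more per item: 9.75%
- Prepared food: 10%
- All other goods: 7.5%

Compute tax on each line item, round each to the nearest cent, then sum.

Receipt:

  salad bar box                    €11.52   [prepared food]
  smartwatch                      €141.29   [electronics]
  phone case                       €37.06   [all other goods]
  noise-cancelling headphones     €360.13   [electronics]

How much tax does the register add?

€40.81

Salad bar box €11.52: prepared food → 10% → €1.15
Smartwatch €141.29: electronics, under €200.00 → 1.25% → €1.77
Phone case €37.06: all other goods → 7.5% → €2.78
Noise-cancelling headphones €360.13: electronics, €200.00 or more → 9.75% → €35.11
Total tax = €1.15 + €1.77 + €2.78 + €35.11 = €40.81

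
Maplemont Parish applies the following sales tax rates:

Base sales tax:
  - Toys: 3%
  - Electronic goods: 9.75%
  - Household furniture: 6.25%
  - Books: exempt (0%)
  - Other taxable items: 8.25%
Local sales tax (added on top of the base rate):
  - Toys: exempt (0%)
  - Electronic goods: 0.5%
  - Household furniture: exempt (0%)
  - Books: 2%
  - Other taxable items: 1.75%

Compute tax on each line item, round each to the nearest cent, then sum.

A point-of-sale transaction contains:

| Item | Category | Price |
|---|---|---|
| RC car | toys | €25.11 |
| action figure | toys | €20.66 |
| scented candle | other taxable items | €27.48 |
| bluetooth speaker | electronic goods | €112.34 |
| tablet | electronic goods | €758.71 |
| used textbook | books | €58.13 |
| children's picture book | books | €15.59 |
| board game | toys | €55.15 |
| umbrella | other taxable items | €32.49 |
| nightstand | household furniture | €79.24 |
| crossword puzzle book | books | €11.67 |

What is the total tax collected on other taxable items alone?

€6.00

Scented candle €27.48: other taxable items → 8.25% + 1.75% local = 10% → €2.75
Umbrella €32.49: other taxable items → 8.25% + 1.75% local = 10% → €3.25
Tax on other taxable items = €2.75 + €3.25 = €6.00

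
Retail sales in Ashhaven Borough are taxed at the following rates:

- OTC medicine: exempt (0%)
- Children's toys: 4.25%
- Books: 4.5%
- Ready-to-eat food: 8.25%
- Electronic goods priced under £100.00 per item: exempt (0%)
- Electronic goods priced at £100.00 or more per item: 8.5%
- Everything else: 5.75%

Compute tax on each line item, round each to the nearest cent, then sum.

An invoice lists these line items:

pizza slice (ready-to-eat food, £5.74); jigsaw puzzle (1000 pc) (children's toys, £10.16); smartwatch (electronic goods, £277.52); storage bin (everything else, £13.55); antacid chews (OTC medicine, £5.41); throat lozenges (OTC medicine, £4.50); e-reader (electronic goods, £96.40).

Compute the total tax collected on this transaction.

Pizza slice £5.74: ready-to-eat food → 8.25% → £0.47
Jigsaw puzzle (1000 pc) £10.16: children's toys → 4.25% → £0.43
Smartwatch £277.52: electronic goods, £100.00 or more → 8.5% → £23.59
Storage bin £13.55: everything else → 5.75% → £0.78
Antacid chews £5.41: OTC medicine → 0% → £0.00
Throat lozenges £4.50: OTC medicine → 0% → £0.00
E-reader £96.40: electronic goods, under £100.00 → 0% → £0.00
Total tax = £0.47 + £0.43 + £23.59 + £0.78 = £25.27

£25.27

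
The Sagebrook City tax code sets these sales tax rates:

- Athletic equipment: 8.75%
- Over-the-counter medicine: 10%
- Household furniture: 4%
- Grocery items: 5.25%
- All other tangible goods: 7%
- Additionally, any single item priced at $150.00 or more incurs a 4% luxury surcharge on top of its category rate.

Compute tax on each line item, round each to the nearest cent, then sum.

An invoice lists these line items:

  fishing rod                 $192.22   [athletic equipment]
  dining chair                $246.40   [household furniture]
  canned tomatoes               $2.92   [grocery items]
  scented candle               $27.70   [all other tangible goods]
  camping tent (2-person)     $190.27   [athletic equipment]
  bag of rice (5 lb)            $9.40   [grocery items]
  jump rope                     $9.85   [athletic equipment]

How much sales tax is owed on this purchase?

Fishing rod $192.22: athletic equipment → 8.75% + 4% surcharge = 12.75% → $24.51
Dining chair $246.40: household furniture → 4% + 4% surcharge = 8% → $19.71
Canned tomatoes $2.92: grocery items → 5.25% → $0.15
Scented candle $27.70: all other tangible goods → 7% → $1.94
Camping tent (2-person) $190.27: athletic equipment → 8.75% + 4% surcharge = 12.75% → $24.26
Bag of rice (5 lb) $9.40: grocery items → 5.25% → $0.49
Jump rope $9.85: athletic equipment → 8.75% → $0.86
Total tax = $24.51 + $19.71 + $0.15 + $1.94 + $24.26 + $0.49 + $0.86 = $71.92

$71.92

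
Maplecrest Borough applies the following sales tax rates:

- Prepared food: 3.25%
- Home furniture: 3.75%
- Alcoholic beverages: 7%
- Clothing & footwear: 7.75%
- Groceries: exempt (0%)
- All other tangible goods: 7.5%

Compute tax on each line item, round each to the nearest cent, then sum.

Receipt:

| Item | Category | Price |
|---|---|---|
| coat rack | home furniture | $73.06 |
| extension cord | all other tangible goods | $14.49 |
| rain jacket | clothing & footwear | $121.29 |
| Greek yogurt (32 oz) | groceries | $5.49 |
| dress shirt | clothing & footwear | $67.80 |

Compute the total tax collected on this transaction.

Coat rack $73.06: home furniture → 3.75% → $2.74
Extension cord $14.49: all other tangible goods → 7.5% → $1.09
Rain jacket $121.29: clothing & footwear → 7.75% → $9.40
Greek yogurt (32 oz) $5.49: groceries → 0% → $0.00
Dress shirt $67.80: clothing & footwear → 7.75% → $5.25
Total tax = $2.74 + $1.09 + $9.40 + $5.25 = $18.48

$18.48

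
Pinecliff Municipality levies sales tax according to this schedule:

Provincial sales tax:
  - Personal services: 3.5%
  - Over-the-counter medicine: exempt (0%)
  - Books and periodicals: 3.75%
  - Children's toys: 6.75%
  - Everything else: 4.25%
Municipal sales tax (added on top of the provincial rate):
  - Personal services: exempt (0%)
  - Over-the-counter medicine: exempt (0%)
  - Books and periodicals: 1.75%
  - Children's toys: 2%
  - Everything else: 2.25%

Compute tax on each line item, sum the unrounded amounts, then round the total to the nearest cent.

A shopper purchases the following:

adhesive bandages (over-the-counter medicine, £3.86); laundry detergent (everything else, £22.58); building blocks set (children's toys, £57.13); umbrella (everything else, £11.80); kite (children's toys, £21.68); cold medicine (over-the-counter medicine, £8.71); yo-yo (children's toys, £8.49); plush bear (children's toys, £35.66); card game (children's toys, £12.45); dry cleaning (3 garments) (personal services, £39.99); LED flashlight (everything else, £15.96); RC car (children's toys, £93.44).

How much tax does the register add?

£24.70

Adhesive bandages £3.86: over-the-counter medicine → 0% + 0% municipal = 0% → £0.00
Laundry detergent £22.58: everything else → 4.25% + 2.25% municipal = 6.5% → £1.4677
Building blocks set £57.13: children's toys → 6.75% + 2% municipal = 8.75% → £4.998875
Umbrella £11.80: everything else → 4.25% + 2.25% municipal = 6.5% → £0.767
Kite £21.68: children's toys → 6.75% + 2% municipal = 8.75% → £1.897
Cold medicine £8.71: over-the-counter medicine → 0% + 0% municipal = 0% → £0.00
Yo-yo £8.49: children's toys → 6.75% + 2% municipal = 8.75% → £0.742875
Plush bear £35.66: children's toys → 6.75% + 2% municipal = 8.75% → £3.12025
Card game £12.45: children's toys → 6.75% + 2% municipal = 8.75% → £1.089375
Dry cleaning (3 garments) £39.99: personal services → 3.5% + 0% municipal = 3.5% → £1.39965
LED flashlight £15.96: everything else → 4.25% + 2.25% municipal = 6.5% → £1.0374
RC car £93.44: children's toys → 6.75% + 2% municipal = 8.75% → £8.176
Unrounded tax sum = £24.696125 → £24.70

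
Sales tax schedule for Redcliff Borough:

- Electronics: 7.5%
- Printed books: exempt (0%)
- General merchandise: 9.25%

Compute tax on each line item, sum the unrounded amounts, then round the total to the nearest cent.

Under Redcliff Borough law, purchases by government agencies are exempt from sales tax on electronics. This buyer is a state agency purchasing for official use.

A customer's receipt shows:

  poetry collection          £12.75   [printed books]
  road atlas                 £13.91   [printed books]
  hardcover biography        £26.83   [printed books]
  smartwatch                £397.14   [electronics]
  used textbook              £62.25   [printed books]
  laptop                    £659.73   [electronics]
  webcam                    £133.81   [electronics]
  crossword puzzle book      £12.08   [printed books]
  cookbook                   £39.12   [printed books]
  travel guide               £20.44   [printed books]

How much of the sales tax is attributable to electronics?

£0.00

Smartwatch £397.14: electronics, buyer-exempt → 0% → £0.00
Laptop £659.73: electronics, buyer-exempt → 0% → £0.00
Webcam £133.81: electronics, buyer-exempt → 0% → £0.00
Tax on electronics: unrounded sum = £0.00 → £0.00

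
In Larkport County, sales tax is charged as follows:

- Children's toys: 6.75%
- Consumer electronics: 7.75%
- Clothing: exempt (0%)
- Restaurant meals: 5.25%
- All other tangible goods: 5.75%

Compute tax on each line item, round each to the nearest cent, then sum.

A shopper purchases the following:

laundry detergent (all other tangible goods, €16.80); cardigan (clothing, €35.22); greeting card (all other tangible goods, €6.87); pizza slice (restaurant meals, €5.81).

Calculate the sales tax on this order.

€1.68

Laundry detergent €16.80: all other tangible goods → 5.75% → €0.97
Cardigan €35.22: clothing → 0% → €0.00
Greeting card €6.87: all other tangible goods → 5.75% → €0.40
Pizza slice €5.81: restaurant meals → 5.25% → €0.31
Total tax = €0.97 + €0.40 + €0.31 = €1.68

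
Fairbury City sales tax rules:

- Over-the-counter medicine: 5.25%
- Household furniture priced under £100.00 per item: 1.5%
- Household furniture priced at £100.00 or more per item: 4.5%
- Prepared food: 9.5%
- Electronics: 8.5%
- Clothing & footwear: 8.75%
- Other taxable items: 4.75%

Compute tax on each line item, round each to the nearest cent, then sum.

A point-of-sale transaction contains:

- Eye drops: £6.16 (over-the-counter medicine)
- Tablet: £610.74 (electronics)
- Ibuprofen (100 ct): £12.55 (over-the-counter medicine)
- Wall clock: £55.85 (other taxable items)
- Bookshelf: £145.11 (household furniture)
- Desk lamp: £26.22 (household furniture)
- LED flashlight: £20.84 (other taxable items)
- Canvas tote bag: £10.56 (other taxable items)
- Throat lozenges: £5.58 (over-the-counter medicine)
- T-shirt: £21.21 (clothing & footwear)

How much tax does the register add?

Eye drops £6.16: over-the-counter medicine → 5.25% → £0.32
Tablet £610.74: electronics → 8.5% → £51.91
Ibuprofen (100 ct) £12.55: over-the-counter medicine → 5.25% → £0.66
Wall clock £55.85: other taxable items → 4.75% → £2.65
Bookshelf £145.11: household furniture, £100.00 or more → 4.5% → £6.53
Desk lamp £26.22: household furniture, under £100.00 → 1.5% → £0.39
LED flashlight £20.84: other taxable items → 4.75% → £0.99
Canvas tote bag £10.56: other taxable items → 4.75% → £0.50
Throat lozenges £5.58: over-the-counter medicine → 5.25% → £0.29
T-shirt £21.21: clothing & footwear → 8.75% → £1.86
Total tax = £0.32 + £51.91 + £0.66 + £2.65 + £6.53 + £0.39 + £0.99 + £0.50 + £0.29 + £1.86 = £66.10

£66.10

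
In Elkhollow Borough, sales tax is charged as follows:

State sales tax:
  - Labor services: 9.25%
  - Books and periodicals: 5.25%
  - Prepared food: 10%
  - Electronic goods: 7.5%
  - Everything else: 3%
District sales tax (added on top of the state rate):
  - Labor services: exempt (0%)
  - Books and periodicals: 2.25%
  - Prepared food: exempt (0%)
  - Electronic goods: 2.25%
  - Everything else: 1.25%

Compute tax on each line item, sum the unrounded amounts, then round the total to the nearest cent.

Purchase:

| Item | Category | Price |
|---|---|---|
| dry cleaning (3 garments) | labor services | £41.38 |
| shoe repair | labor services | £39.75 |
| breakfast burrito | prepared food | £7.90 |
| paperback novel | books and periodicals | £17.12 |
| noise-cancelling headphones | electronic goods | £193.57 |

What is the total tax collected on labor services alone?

Dry cleaning (3 garments) £41.38: labor services → 9.25% + 0% district = 9.25% → £3.82765
Shoe repair £39.75: labor services → 9.25% + 0% district = 9.25% → £3.676875
Tax on labor services: unrounded sum = £7.504525 → £7.50

£7.50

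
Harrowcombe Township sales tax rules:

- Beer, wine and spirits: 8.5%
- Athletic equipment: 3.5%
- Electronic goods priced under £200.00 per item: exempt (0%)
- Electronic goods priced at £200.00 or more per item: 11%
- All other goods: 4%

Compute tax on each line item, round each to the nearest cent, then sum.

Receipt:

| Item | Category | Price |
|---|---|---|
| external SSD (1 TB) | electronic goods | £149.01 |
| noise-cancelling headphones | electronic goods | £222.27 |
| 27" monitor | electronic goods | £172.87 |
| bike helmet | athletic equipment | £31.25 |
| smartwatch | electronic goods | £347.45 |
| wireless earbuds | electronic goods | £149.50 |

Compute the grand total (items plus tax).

External SSD (1 TB) £149.01: electronic goods, under £200.00 → 0% → £0.00
Noise-cancelling headphones £222.27: electronic goods, £200.00 or more → 11% → £24.45
27" monitor £172.87: electronic goods, under £200.00 → 0% → £0.00
Bike helmet £31.25: athletic equipment → 3.5% → £1.09
Smartwatch £347.45: electronic goods, £200.00 or more → 11% → £38.22
Wireless earbuds £149.50: electronic goods, under £200.00 → 0% → £0.00
Subtotal = £1072.35; tax = £63.76; total due = £1136.11

£1136.11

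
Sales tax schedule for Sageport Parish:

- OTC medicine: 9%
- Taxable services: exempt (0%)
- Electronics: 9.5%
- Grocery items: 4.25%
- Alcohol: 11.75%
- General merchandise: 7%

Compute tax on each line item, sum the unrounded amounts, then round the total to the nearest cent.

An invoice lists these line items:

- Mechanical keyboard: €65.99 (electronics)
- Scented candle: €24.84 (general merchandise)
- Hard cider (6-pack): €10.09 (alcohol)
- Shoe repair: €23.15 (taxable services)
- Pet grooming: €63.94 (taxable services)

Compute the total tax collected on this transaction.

€9.19

Mechanical keyboard €65.99: electronics → 9.5% → €6.26905
Scented candle €24.84: general merchandise → 7% → €1.7388
Hard cider (6-pack) €10.09: alcohol → 11.75% → €1.185575
Shoe repair €23.15: taxable services → 0% → €0.00
Pet grooming €63.94: taxable services → 0% → €0.00
Unrounded tax sum = €9.193425 → €9.19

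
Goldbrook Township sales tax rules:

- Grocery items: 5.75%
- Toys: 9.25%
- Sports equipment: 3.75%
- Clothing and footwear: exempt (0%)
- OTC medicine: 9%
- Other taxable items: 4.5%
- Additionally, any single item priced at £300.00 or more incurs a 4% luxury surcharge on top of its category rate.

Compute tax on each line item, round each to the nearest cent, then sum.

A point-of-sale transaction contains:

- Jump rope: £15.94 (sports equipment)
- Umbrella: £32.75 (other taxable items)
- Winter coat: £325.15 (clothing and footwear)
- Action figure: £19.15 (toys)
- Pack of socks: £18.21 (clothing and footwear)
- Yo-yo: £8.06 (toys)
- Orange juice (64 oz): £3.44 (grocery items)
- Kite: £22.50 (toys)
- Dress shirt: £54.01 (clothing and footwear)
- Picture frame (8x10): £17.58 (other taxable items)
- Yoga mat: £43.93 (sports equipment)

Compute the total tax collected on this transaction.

£22.32

Jump rope £15.94: sports equipment → 3.75% → £0.60
Umbrella £32.75: other taxable items → 4.5% → £1.47
Winter coat £325.15: clothing and footwear → 0% + 4% surcharge = 4% → £13.01
Action figure £19.15: toys → 9.25% → £1.77
Pack of socks £18.21: clothing and footwear → 0% → £0.00
Yo-yo £8.06: toys → 9.25% → £0.75
Orange juice (64 oz) £3.44: grocery items → 5.75% → £0.20
Kite £22.50: toys → 9.25% → £2.08
Dress shirt £54.01: clothing and footwear → 0% → £0.00
Picture frame (8x10) £17.58: other taxable items → 4.5% → £0.79
Yoga mat £43.93: sports equipment → 3.75% → £1.65
Total tax = £0.60 + £1.47 + £13.01 + £1.77 + £0.75 + £0.20 + £2.08 + £0.79 + £1.65 = £22.32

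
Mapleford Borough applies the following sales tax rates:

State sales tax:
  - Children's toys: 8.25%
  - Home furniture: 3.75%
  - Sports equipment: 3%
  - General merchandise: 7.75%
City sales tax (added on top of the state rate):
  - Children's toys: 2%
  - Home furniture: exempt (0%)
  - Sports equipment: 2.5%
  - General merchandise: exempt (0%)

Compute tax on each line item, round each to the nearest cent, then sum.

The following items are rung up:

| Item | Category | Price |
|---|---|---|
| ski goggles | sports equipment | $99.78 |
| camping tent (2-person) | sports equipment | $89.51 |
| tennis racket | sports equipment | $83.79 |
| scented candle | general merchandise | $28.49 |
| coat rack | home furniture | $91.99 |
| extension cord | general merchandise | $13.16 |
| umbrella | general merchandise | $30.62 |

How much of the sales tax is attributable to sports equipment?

Ski goggles $99.78: sports equipment → 3% + 2.5% city = 5.5% → $5.49
Camping tent (2-person) $89.51: sports equipment → 3% + 2.5% city = 5.5% → $4.92
Tennis racket $83.79: sports equipment → 3% + 2.5% city = 5.5% → $4.61
Tax on sports equipment = $5.49 + $4.92 + $4.61 = $15.02

$15.02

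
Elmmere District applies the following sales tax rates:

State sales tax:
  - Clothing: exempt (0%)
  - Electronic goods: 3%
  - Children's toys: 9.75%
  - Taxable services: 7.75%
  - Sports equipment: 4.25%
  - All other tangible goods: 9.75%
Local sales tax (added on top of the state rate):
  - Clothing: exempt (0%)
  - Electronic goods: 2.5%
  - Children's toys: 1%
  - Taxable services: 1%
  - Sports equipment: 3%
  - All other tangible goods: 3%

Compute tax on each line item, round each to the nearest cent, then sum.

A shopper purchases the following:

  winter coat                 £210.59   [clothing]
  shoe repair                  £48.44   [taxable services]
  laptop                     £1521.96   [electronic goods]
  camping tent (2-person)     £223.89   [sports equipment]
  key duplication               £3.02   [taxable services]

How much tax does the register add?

Winter coat £210.59: clothing → 0% + 0% local = 0% → £0.00
Shoe repair £48.44: taxable services → 7.75% + 1% local = 8.75% → £4.24
Laptop £1521.96: electronic goods → 3% + 2.5% local = 5.5% → £83.71
Camping tent (2-person) £223.89: sports equipment → 4.25% + 3% local = 7.25% → £16.23
Key duplication £3.02: taxable services → 7.75% + 1% local = 8.75% → £0.26
Total tax = £4.24 + £83.71 + £16.23 + £0.26 = £104.44

£104.44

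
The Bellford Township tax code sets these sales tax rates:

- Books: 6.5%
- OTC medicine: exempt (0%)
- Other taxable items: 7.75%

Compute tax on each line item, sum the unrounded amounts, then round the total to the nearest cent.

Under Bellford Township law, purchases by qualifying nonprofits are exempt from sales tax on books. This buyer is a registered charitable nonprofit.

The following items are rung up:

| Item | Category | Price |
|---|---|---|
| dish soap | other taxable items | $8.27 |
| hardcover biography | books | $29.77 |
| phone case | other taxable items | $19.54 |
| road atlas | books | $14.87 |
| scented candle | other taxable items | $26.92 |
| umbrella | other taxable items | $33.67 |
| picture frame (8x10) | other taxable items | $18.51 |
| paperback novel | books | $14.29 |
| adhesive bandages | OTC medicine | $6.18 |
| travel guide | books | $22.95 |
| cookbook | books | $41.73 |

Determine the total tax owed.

Dish soap $8.27: other taxable items → 7.75% → $0.640925
Hardcover biography $29.77: books, buyer-exempt → 0% → $0.00
Phone case $19.54: other taxable items → 7.75% → $1.51435
Road atlas $14.87: books, buyer-exempt → 0% → $0.00
Scented candle $26.92: other taxable items → 7.75% → $2.0863
Umbrella $33.67: other taxable items → 7.75% → $2.609425
Picture frame (8x10) $18.51: other taxable items → 7.75% → $1.434525
Paperback novel $14.29: books, buyer-exempt → 0% → $0.00
Adhesive bandages $6.18: OTC medicine → 0% → $0.00
Travel guide $22.95: books, buyer-exempt → 0% → $0.00
Cookbook $41.73: books, buyer-exempt → 0% → $0.00
Unrounded tax sum = $8.285525 → $8.29

$8.29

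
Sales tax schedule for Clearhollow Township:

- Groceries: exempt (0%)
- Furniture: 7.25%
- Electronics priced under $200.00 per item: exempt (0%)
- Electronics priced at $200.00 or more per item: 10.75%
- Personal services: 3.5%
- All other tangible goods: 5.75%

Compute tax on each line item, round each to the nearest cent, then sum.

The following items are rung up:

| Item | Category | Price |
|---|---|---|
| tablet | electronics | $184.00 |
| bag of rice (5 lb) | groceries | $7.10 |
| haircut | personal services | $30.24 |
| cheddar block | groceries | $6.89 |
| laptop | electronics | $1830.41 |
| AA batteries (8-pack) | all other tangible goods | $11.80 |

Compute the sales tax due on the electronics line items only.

Tablet $184.00: electronics, under $200.00 → 0% → $0.00
Laptop $1830.41: electronics, $200.00 or more → 10.75% → $196.77
Tax on electronics = $0.00 + $196.77 = $196.77

$196.77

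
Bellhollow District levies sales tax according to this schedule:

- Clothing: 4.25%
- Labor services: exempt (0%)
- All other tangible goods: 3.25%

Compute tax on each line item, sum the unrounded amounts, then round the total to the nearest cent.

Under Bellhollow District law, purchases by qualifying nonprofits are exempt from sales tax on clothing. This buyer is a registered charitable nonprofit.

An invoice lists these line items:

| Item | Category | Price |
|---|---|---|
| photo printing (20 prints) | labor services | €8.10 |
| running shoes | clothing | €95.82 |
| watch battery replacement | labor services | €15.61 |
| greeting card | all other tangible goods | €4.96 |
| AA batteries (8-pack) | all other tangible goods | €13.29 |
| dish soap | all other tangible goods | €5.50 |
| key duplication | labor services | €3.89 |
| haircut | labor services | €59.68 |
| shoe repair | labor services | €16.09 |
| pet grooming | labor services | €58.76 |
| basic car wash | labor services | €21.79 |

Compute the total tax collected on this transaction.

€0.77

Photo printing (20 prints) €8.10: labor services → 0% → €0.00
Running shoes €95.82: clothing, buyer-exempt → 0% → €0.00
Watch battery replacement €15.61: labor services → 0% → €0.00
Greeting card €4.96: all other tangible goods → 3.25% → €0.1612
AA batteries (8-pack) €13.29: all other tangible goods → 3.25% → €0.431925
Dish soap €5.50: all other tangible goods → 3.25% → €0.17875
Key duplication €3.89: labor services → 0% → €0.00
Haircut €59.68: labor services → 0% → €0.00
Shoe repair €16.09: labor services → 0% → €0.00
Pet grooming €58.76: labor services → 0% → €0.00
Basic car wash €21.79: labor services → 0% → €0.00
Unrounded tax sum = €0.771875 → €0.77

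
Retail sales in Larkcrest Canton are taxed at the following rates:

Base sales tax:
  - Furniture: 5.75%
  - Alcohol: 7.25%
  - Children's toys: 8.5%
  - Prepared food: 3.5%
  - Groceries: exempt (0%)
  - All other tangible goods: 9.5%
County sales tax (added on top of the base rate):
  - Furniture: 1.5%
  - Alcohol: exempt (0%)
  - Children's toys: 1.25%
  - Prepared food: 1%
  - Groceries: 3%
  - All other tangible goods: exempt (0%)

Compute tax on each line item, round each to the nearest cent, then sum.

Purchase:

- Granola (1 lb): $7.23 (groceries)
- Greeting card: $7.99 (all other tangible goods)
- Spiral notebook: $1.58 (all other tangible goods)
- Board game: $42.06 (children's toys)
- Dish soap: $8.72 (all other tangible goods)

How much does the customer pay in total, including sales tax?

$73.64

Granola (1 lb) $7.23: groceries → 0% + 3% county = 3% → $0.22
Greeting card $7.99: all other tangible goods → 9.5% + 0% county = 9.5% → $0.76
Spiral notebook $1.58: all other tangible goods → 9.5% + 0% county = 9.5% → $0.15
Board game $42.06: children's toys → 8.5% + 1.25% county = 9.75% → $4.10
Dish soap $8.72: all other tangible goods → 9.5% + 0% county = 9.5% → $0.83
Subtotal = $67.58; tax = $6.06; total due = $73.64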